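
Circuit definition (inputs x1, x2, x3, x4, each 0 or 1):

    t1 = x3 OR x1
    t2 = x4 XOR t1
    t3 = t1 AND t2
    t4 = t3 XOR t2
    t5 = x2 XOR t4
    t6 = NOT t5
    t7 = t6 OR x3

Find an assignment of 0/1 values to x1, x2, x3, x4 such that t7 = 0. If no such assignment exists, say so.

Check with x1=1, x2=1, x3=0, x4=0:
t1 = x3 OR x1 = 0 OR 1 = 1
t2 = x4 XOR t1 = 0 XOR 1 = 1
t3 = t1 AND t2 = 1 AND 1 = 1
t4 = t3 XOR t2 = 1 XOR 1 = 0
t5 = x2 XOR t4 = 1 XOR 0 = 1
t6 = NOT t5 = NOT 1 = 0
t7 = t6 OR x3 = 0 OR 0 = 0
So t7 = 0 as required.

x1=1, x2=1, x3=0, x4=0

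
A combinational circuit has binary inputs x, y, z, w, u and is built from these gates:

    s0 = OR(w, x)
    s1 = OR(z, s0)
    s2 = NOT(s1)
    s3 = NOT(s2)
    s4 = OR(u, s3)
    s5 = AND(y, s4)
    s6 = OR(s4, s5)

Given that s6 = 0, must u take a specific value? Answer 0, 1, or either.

0

s6 = OR(s4, s5) must be 0, so both s4 = 0 and s5 = 0.
s4 = OR(u, s3) must be 0, so both u = 0 and s3 = 0.
s5 = AND(y, s4) must be 0, so at least one of y, s4 is 0.
Every assignment with s6 = 0 has u = 0; there are 2 such assignment(s).
  x=0, y=0, z=0, w=0, u=0
  x=0, y=1, z=0, w=0, u=0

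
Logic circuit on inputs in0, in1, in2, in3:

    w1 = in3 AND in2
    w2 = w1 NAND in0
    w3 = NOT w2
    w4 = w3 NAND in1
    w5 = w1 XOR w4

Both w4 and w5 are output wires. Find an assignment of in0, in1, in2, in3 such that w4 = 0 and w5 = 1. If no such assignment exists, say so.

Check with in0=1, in1=1, in2=1, in3=1:
w1 = in3 AND in2 = 1 AND 1 = 1
w2 = w1 NAND in0 = 1 NAND 1 = 0
w3 = NOT w2 = NOT 0 = 1
w4 = w3 NAND in1 = 1 NAND 1 = 0
w5 = w1 XOR w4 = 1 XOR 0 = 1
So w4 = 0 and w5 = 1.

in0=1, in1=1, in2=1, in3=1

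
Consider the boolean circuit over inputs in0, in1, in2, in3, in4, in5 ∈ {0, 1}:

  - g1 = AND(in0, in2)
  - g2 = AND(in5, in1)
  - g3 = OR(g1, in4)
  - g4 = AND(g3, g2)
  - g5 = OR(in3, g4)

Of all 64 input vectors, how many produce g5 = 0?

g5 = OR(in3, g4) must be 0, so both in3 = 0 and g4 = 0.
g4 = AND(g3, g2) must be 0, so at least one of g3, g2 is 0.
Enumerating the 64 input combinations, 27 give g5 = 0 and 37 give g5 = 1.

27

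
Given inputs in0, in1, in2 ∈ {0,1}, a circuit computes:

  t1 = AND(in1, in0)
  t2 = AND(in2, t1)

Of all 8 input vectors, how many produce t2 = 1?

1

t2 = AND(in2, t1) must be 1, so both in2 = 1 and t1 = 1.
t1 = AND(in1, in0) must be 1, so both in1 = 1 and in0 = 1.
Satisfying assignments:
  in0=1, in1=1, in2=1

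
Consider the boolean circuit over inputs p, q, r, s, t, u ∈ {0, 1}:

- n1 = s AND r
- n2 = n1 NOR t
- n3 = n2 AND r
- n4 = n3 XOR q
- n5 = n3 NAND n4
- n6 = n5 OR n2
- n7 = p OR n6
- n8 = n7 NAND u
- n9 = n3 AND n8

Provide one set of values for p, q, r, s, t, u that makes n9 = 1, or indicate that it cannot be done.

n9 = n3 AND n8 must be 1, so both n3 = 1 and n8 = 1.
n3 = n2 AND r must be 1, so both n2 = 1 and r = 1.
n8 = n7 NAND u must be 1, so at least one of n7, u is 0.
Check with p=0, q=0, r=1, s=0, t=0, u=0:
n1 = s AND r = 0 AND 1 = 0
n2 = n1 NOR t = 0 NOR 0 = 1
n3 = n2 AND r = 1 AND 1 = 1
n4 = n3 XOR q = 1 XOR 0 = 1
n5 = n3 NAND n4 = 1 NAND 1 = 0
n6 = n5 OR n2 = 0 OR 1 = 1
n7 = p OR n6 = 0 OR 1 = 1
n8 = n7 NAND u = 1 NAND 0 = 1
n9 = n3 AND n8 = 1 AND 1 = 1
So n9 = 1 as required.

p=0, q=0, r=1, s=0, t=0, u=0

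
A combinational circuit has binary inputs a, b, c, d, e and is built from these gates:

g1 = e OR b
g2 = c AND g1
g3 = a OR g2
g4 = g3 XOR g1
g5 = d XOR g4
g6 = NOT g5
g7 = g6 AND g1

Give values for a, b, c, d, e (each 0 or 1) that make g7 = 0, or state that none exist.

a=1, b=1, c=0, d=1, e=0

g7 = g6 AND g1 must be 0, so at least one of g6, g1 is 0.
Check with a=1, b=1, c=0, d=1, e=0:
g1 = e OR b = 0 OR 1 = 1
g2 = c AND g1 = 0 AND 1 = 0
g3 = a OR g2 = 1 OR 0 = 1
g4 = g3 XOR g1 = 1 XOR 1 = 0
g5 = d XOR g4 = 1 XOR 0 = 1
g6 = NOT g5 = NOT 1 = 0
g7 = g6 AND g1 = 0 AND 1 = 0
So g7 = 0 as required.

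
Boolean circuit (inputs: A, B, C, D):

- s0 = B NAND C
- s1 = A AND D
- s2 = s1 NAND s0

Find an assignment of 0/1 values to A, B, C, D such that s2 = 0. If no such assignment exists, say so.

A=1, B=0, C=1, D=1

Check with A=1, B=0, C=1, D=1:
s0 = B NAND C = 0 NAND 1 = 1
s1 = A AND D = 1 AND 1 = 1
s2 = s1 NAND s0 = 1 NAND 1 = 0
So s2 = 0 as required.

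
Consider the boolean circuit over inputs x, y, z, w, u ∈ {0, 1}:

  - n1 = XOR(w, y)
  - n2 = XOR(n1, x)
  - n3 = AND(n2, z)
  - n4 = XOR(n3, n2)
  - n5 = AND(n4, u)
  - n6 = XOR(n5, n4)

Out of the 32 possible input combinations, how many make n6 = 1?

n6 = XOR(n5, n4) must be 1, so n5 and n4 differ.
Satisfying assignments:
  x=0, y=0, z=0, w=1, u=0
  x=0, y=1, z=0, w=0, u=0
  x=1, y=0, z=0, w=0, u=0
  x=1, y=1, z=0, w=1, u=0

4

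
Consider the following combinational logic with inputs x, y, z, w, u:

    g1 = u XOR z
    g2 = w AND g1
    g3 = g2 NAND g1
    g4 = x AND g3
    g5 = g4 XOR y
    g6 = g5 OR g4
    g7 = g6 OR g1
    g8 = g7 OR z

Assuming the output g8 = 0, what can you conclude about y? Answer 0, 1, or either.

0

g8 = g7 OR z must be 0, so both g7 = 0 and z = 0.
g7 = g6 OR g1 must be 0, so both g6 = 0 and g1 = 0.
Every assignment with g8 = 0 has y = 0; there are 2 such assignment(s).
  x=0, y=0, z=0, w=0, u=0
  x=0, y=0, z=0, w=1, u=0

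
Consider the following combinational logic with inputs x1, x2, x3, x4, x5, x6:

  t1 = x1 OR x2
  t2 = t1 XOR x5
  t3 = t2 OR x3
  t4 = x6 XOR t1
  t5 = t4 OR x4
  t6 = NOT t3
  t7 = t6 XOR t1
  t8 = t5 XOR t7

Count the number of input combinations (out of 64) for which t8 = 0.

36

t8 = t5 XOR t7 must be 0, so t5 and t7 are equal.
Enumerating the 64 input combinations, 36 give t8 = 0 and 28 give t8 = 1.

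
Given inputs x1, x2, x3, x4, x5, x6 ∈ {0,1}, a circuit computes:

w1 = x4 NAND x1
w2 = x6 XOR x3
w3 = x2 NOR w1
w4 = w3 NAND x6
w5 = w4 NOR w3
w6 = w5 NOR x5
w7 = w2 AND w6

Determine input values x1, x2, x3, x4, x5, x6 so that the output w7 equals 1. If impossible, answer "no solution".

x1=1, x2=1, x3=0, x4=0, x5=0, x6=1

w7 = w2 AND w6 must be 1, so both w2 = 1 and w6 = 1.
w2 = x6 XOR x3 must be 1, so x6 and x3 differ.
Check with x1=1, x2=1, x3=0, x4=0, x5=0, x6=1:
w1 = x4 NAND x1 = 0 NAND 1 = 1
w2 = x6 XOR x3 = 1 XOR 0 = 1
w3 = x2 NOR w1 = 1 NOR 1 = 0
w4 = w3 NAND x6 = 0 NAND 1 = 1
w5 = w4 NOR w3 = 1 NOR 0 = 0
w6 = w5 NOR x5 = 0 NOR 0 = 1
w7 = w2 AND w6 = 1 AND 1 = 1
So w7 = 1 as required.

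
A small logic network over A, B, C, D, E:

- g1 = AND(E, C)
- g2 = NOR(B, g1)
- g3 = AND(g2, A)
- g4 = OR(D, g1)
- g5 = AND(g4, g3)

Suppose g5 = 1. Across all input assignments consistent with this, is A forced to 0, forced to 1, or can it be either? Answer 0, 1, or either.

1

g5 = AND(g4, g3) must be 1, so both g4 = 1 and g3 = 1.
g4 = OR(D, g1) must be 1, so at least one of D, g1 is 1.
Every assignment with g5 = 1 has A = 1; there are 3 such assignment(s).
  A=1, B=0, C=0, D=1, E=0
  A=1, B=0, C=0, D=1, E=1
  A=1, B=0, C=1, D=1, E=0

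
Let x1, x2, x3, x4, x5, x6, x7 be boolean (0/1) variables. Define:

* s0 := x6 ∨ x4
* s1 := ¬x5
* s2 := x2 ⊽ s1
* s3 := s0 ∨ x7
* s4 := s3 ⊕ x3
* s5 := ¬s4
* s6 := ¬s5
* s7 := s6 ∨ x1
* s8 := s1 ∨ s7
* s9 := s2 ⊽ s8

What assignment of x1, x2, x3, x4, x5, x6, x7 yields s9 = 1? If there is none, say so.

x1=0, x2=1, x3=1, x4=0, x5=1, x6=0, x7=1

s9 = s2 ⊽ s8 must be 1, so both s2 = 0 and s8 = 0.
s2 = x2 ⊽ s1 must be 0, so at least one of x2, s1 is 1.
s8 = s1 ∨ s7 must be 0, so both s1 = 0 and s7 = 0.
Check with x1=0, x2=1, x3=1, x4=0, x5=1, x6=0, x7=1:
s0 = x6 ∨ x4 = 0 ∨ 0 = 0
s1 = ¬x5 = ¬1 = 0
s2 = x2 ⊽ s1 = 1 ⊽ 0 = 0
s3 = s0 ∨ x7 = 0 ∨ 1 = 1
s4 = s3 ⊕ x3 = 1 ⊕ 1 = 0
s5 = ¬s4 = ¬0 = 1
s6 = ¬s5 = ¬1 = 0
s7 = s6 ∨ x1 = 0 ∨ 0 = 0
s8 = s1 ∨ s7 = 0 ∨ 0 = 0
s9 = s2 ⊽ s8 = 0 ⊽ 0 = 1
So s9 = 1 as required.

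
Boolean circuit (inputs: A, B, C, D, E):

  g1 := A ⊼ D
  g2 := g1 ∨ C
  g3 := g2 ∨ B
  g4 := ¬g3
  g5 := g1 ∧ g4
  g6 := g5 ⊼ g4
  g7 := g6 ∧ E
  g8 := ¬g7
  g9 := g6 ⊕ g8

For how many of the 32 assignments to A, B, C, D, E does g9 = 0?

g9 = g6 ⊕ g8 must be 0, so g6 and g8 are equal.
Enumerating the 32 input combinations, 16 give g9 = 0 and 16 give g9 = 1.

16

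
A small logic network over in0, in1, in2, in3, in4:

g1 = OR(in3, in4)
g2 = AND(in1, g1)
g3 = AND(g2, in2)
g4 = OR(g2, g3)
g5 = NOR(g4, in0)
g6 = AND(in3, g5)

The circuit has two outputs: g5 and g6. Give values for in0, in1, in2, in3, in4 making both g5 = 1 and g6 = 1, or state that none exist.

in0=0, in1=0, in2=0, in3=1, in4=0

Check with in0=0, in1=0, in2=0, in3=1, in4=0:
g1 = OR(in3, in4) = OR(1, 0) = 1
g2 = AND(in1, g1) = AND(0, 1) = 0
g3 = AND(g2, in2) = AND(0, 0) = 0
g4 = OR(g2, g3) = OR(0, 0) = 0
g5 = NOR(g4, in0) = NOR(0, 0) = 1
g6 = AND(in3, g5) = AND(1, 1) = 1
So g5 = 1 and g6 = 1.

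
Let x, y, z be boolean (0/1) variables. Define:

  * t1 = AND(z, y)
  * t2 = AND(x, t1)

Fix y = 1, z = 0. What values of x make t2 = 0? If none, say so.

x=0

Check with y = 1, z = 0 and x=0:
t1 = AND(z, y) = AND(0, 1) = 0
t2 = AND(x, t1) = AND(0, 0) = 0
So t2 = 0.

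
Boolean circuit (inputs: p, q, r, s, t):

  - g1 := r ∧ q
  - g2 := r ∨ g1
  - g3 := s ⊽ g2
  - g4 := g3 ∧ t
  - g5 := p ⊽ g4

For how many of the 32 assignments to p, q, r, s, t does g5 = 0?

g5 = p ⊽ g4 must be 0, so at least one of p, g4 is 1.
Enumerating the 32 input combinations, 18 give g5 = 0 and 14 give g5 = 1.

18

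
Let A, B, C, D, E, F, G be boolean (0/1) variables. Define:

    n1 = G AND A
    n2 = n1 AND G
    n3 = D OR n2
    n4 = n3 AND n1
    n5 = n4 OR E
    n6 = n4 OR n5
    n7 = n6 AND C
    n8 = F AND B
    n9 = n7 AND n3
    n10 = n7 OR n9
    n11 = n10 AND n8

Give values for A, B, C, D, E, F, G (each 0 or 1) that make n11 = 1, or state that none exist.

n11 = n10 AND n8 must be 1, so both n10 = 1 and n8 = 1.
n10 = n7 OR n9 must be 1, so at least one of n7, n9 is 1.
n8 = F AND B must be 1, so both F = 1 and B = 1.
Check with A=0 B=1 C=1 D=0 E=1 F=1 G=0:
n1 = G AND A = 0 AND 0 = 0
n2 = n1 AND G = 0 AND 0 = 0
n3 = D OR n2 = 0 OR 0 = 0
n4 = n3 AND n1 = 0 AND 0 = 0
n5 = n4 OR E = 0 OR 1 = 1
n6 = n4 OR n5 = 0 OR 1 = 1
n7 = n6 AND C = 1 AND 1 = 1
n8 = F AND B = 1 AND 1 = 1
n9 = n7 AND n3 = 1 AND 0 = 0
n10 = n7 OR n9 = 1 OR 0 = 1
n11 = n10 AND n8 = 1 AND 1 = 1
So n11 = 1 as required.

A=0 B=1 C=1 D=0 E=1 F=1 G=0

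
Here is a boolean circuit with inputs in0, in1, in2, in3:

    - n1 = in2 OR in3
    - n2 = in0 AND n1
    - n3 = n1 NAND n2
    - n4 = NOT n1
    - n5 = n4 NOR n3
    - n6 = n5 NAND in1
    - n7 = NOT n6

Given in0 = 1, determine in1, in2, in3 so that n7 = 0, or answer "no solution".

in1=1, in2=0, in3=0

Check with in0 = 1 and in1=1, in2=0, in3=0:
n1 = in2 OR in3 = 0 OR 0 = 0
n2 = in0 AND n1 = 1 AND 0 = 0
n3 = n1 NAND n2 = 0 NAND 0 = 1
n4 = NOT n1 = NOT 0 = 1
n5 = n4 NOR n3 = 1 NOR 1 = 0
n6 = n5 NAND in1 = 0 NAND 1 = 1
n7 = NOT n6 = NOT 1 = 0
So n7 = 0.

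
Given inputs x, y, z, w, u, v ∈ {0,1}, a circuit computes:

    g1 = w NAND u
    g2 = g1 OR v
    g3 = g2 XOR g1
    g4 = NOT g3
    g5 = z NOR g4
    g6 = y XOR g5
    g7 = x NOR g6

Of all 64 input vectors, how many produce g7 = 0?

g7 = x NOR g6 must be 0, so at least one of x, g6 is 1.
Enumerating the 64 input combinations, 48 give g7 = 0 and 16 give g7 = 1.

48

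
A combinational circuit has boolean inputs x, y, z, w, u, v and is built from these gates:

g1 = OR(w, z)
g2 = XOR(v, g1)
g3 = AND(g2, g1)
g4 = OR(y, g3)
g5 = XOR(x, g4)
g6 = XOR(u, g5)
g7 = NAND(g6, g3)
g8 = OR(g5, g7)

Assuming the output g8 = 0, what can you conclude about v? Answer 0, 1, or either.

g8 = OR(g5, g7) must be 0, so both g5 = 0 and g7 = 0.
Every assignment with g8 = 0 has v = 0; there are 6 such assignment(s).

0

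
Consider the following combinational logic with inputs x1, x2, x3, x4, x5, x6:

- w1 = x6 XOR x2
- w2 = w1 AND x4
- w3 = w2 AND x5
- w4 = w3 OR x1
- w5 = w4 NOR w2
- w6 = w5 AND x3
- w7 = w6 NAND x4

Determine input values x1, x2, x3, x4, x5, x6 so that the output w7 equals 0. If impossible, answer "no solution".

x1=0, x2=1, x3=1, x4=1, x5=1, x6=1

w7 = w6 NAND x4 must be 0, so both w6 = 1 and x4 = 1.
w6 = w5 AND x3 must be 1, so both w5 = 1 and x3 = 1.
Check with x1=0, x2=1, x3=1, x4=1, x5=1, x6=1:
w1 = x6 XOR x2 = 1 XOR 1 = 0
w2 = w1 AND x4 = 0 AND 1 = 0
w3 = w2 AND x5 = 0 AND 1 = 0
w4 = w3 OR x1 = 0 OR 0 = 0
w5 = w4 NOR w2 = 0 NOR 0 = 1
w6 = w5 AND x3 = 1 AND 1 = 1
w7 = w6 NAND x4 = 1 NAND 1 = 0
So w7 = 0 as required.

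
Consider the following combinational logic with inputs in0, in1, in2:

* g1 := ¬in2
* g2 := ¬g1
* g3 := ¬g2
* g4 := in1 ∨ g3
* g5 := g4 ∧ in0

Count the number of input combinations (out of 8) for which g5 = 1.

3

g5 = g4 ∧ in0 must be 1, so both g4 = 1 and in0 = 1.
Satisfying assignments:
  in0=1, in1=0, in2=0
  in0=1, in1=1, in2=0
  in0=1, in1=1, in2=1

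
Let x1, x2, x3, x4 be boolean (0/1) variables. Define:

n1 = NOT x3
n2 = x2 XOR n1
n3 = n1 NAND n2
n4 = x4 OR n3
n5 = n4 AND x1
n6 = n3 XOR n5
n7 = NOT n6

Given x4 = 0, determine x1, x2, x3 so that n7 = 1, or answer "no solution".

x1=1, x2=0, x3=1

n7 = NOT n6 must be 1, so n6 = 0.
Check with x4 = 0 and x1=1, x2=0, x3=1:
n1 = NOT x3 = NOT 1 = 0
n2 = x2 XOR n1 = 0 XOR 0 = 0
n3 = n1 NAND n2 = 0 NAND 0 = 1
n4 = x4 OR n3 = 0 OR 1 = 1
n5 = n4 AND x1 = 1 AND 1 = 1
n6 = n3 XOR n5 = 1 XOR 1 = 0
n7 = NOT n6 = NOT 0 = 1
So n7 = 1.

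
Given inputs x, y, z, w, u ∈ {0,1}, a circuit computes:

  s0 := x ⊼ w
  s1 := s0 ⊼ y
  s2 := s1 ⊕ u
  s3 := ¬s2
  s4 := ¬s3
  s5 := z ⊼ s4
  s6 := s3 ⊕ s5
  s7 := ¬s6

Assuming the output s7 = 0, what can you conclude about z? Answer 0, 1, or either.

0

s7 = ¬s6 must be 0, so s6 = 1.
s6 = s3 ⊕ s5 must be 1, so s3 and s5 differ.
Every assignment with s7 = 0 has z = 0; there are 8 such assignment(s).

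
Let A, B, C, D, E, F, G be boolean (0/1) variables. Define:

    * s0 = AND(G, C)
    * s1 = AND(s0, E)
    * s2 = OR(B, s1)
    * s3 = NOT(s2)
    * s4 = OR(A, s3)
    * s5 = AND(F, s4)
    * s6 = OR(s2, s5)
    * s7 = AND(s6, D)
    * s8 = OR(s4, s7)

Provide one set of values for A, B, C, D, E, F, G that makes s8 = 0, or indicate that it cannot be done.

A=0 B=1 C=1 D=0 E=1 F=0 G=0

Check with A=0 B=1 C=1 D=0 E=1 F=0 G=0:
s0 = AND(G, C) = AND(0, 1) = 0
s1 = AND(s0, E) = AND(0, 1) = 0
s2 = OR(B, s1) = OR(1, 0) = 1
s3 = NOT(s2) = NOT 1 = 0
s4 = OR(A, s3) = OR(0, 0) = 0
s5 = AND(F, s4) = AND(0, 0) = 0
s6 = OR(s2, s5) = OR(1, 0) = 1
s7 = AND(s6, D) = AND(1, 0) = 0
s8 = OR(s4, s7) = OR(0, 0) = 0
So s8 = 0 as required.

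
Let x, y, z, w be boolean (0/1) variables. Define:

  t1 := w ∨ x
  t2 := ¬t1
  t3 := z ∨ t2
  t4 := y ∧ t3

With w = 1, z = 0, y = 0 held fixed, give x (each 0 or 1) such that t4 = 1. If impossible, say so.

no solution exists

With w = 1, z = 0, y = 0 fixed, none of the 2 settings of x give t4 = 1.
For example, with x=1:
t1 = w ∨ x = 1 ∨ 1 = 1
t2 = ¬t1 = ¬1 = 0
t3 = z ∨ t2 = 0 ∨ 0 = 0
t4 = y ∧ t3 = 0 ∧ 0 = 0
giving t4 = 0 ≠ 1.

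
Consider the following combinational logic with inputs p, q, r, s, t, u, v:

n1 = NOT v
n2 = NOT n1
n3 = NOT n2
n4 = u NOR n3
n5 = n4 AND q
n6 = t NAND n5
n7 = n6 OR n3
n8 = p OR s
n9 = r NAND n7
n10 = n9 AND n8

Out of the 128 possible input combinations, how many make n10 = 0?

77

n10 = n9 AND n8 must be 0, so at least one of n9, n8 is 0.
Enumerating the 128 input combinations, 77 give n10 = 0 and 51 give n10 = 1.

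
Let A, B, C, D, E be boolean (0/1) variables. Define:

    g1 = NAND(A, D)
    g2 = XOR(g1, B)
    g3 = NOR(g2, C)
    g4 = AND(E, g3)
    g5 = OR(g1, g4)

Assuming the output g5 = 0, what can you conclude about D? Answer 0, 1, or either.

1

g5 = OR(g1, g4) must be 0, so both g1 = 0 and g4 = 0.
Every assignment with g5 = 0 has D = 1; there are 7 such assignment(s).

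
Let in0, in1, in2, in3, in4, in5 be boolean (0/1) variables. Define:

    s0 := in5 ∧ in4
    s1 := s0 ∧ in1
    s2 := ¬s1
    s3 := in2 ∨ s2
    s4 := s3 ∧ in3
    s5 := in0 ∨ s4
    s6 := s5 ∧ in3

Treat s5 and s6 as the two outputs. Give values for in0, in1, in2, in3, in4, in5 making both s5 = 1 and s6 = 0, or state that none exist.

in0=1, in1=0, in2=1, in3=0, in4=0, in5=0

Check with in0=1, in1=0, in2=1, in3=0, in4=0, in5=0:
s0 = in5 ∧ in4 = 0 ∧ 0 = 0
s1 = s0 ∧ in1 = 0 ∧ 0 = 0
s2 = ¬s1 = ¬0 = 1
s3 = in2 ∨ s2 = 1 ∨ 1 = 1
s4 = s3 ∧ in3 = 1 ∧ 0 = 0
s5 = in0 ∨ s4 = 1 ∨ 0 = 1
s6 = s5 ∧ in3 = 1 ∧ 0 = 0
So s5 = 1 and s6 = 0.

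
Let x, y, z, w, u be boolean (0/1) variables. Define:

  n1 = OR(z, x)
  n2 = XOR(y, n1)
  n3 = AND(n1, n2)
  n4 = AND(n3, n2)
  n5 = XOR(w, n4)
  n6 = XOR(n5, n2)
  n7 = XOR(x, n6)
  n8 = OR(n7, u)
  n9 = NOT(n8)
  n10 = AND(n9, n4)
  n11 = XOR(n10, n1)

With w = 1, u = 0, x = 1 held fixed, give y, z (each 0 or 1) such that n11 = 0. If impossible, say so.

y=0 z=0

n11 = XOR(n10, n1) must be 0, so n10 and n1 are equal.
Check with w = 1, u = 0, x = 1 and y=0, z=0:
n1 = OR(z, x) = OR(0, 1) = 1
n2 = XOR(y, n1) = XOR(0, 1) = 1
n3 = AND(n1, n2) = AND(1, 1) = 1
n4 = AND(n3, n2) = AND(1, 1) = 1
n5 = XOR(w, n4) = XOR(1, 1) = 0
n6 = XOR(n5, n2) = XOR(0, 1) = 1
n7 = XOR(x, n6) = XOR(1, 1) = 0
n8 = OR(n7, u) = OR(0, 0) = 0
n9 = NOT(n8) = NOT 0 = 1
n10 = AND(n9, n4) = AND(1, 1) = 1
n11 = XOR(n10, n1) = XOR(1, 1) = 0
So n11 = 0.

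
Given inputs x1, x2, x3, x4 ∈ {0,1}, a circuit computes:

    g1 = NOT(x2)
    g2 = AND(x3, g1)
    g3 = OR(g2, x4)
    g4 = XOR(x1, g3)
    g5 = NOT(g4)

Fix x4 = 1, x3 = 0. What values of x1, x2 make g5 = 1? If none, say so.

x1=1 x2=0

g5 = NOT(g4) must be 1, so g4 = 0.
g4 = XOR(x1, g3) must be 0, so x1 and g3 are equal.
Check with x4 = 1, x3 = 0 and x1=1, x2=0:
g1 = NOT(x2) = NOT 0 = 1
g2 = AND(x3, g1) = AND(0, 1) = 0
g3 = OR(g2, x4) = OR(0, 1) = 1
g4 = XOR(x1, g3) = XOR(1, 1) = 0
g5 = NOT(g4) = NOT 0 = 1
So g5 = 1.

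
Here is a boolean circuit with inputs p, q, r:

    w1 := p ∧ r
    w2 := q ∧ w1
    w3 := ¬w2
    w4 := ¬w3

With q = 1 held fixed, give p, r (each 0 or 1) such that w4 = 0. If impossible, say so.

Check with q = 1 and p=1, r=0:
w1 = p ∧ r = 1 ∧ 0 = 0
w2 = q ∧ w1 = 1 ∧ 0 = 0
w3 = ¬w2 = ¬0 = 1
w4 = ¬w3 = ¬1 = 0
So w4 = 0.

p=1, r=0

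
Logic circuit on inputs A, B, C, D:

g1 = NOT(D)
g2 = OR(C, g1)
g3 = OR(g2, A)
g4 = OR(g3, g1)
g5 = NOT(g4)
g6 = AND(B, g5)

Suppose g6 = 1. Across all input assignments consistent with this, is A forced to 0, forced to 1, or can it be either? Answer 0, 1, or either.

0

g6 = AND(B, g5) must be 1, so both B = 1 and g5 = 1.
g5 = NOT(g4) must be 1, so g4 = 0.
g4 = OR(g3, g1) must be 0, so both g3 = 0 and g1 = 0.
Every assignment with g6 = 1 has A = 0; there are 1 such assignment(s).
  A=0, B=1, C=0, D=1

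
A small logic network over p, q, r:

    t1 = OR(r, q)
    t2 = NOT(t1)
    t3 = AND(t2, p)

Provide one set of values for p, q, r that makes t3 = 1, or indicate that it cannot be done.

Check with p=1, q=0, r=0:
t1 = OR(r, q) = OR(0, 0) = 0
t2 = NOT(t1) = NOT 0 = 1
t3 = AND(t2, p) = AND(1, 1) = 1
So t3 = 1 as required.

p=1, q=0, r=0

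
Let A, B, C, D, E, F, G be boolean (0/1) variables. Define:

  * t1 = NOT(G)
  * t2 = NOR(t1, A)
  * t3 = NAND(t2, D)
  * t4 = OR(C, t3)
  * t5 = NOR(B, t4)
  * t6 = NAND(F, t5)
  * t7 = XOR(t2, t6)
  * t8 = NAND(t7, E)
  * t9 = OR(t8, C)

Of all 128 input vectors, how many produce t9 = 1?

103

t9 = OR(t8, C) must be 1, so at least one of t8, C is 1.
Enumerating the 128 input combinations, 103 give t9 = 1 and 25 give t9 = 0.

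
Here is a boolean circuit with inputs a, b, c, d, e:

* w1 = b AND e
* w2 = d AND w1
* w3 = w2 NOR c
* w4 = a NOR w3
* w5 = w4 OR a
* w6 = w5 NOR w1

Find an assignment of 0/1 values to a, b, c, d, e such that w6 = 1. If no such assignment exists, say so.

w6 = w5 NOR w1 must be 1, so both w5 = 0 and w1 = 0.
w5 = w4 OR a must be 0, so both w4 = 0 and a = 0.
w1 = b AND e must be 0, so at least one of b, e is 0.
Check with a=0, b=1, c=0, d=1, e=0:
w1 = b AND e = 1 AND 0 = 0
w2 = d AND w1 = 1 AND 0 = 0
w3 = w2 NOR c = 0 NOR 0 = 1
w4 = a NOR w3 = 0 NOR 1 = 0
w5 = w4 OR a = 0 OR 0 = 0
w6 = w5 NOR w1 = 0 NOR 0 = 1
So w6 = 1 as required.

a=0, b=1, c=0, d=1, e=0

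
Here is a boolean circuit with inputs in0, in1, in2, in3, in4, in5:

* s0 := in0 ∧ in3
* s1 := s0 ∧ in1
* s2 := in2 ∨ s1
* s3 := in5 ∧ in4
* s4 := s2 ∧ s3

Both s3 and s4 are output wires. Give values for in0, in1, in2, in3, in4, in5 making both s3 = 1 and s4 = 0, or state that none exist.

Check with in0=1, in1=1, in2=0, in3=0, in4=1, in5=1:
s0 = in0 ∧ in3 = 1 ∧ 0 = 0
s1 = s0 ∧ in1 = 0 ∧ 1 = 0
s2 = in2 ∨ s1 = 0 ∨ 0 = 0
s3 = in5 ∧ in4 = 1 ∧ 1 = 1
s4 = s2 ∧ s3 = 0 ∧ 1 = 0
So s3 = 1 and s4 = 0.

in0=1, in1=1, in2=0, in3=0, in4=1, in5=1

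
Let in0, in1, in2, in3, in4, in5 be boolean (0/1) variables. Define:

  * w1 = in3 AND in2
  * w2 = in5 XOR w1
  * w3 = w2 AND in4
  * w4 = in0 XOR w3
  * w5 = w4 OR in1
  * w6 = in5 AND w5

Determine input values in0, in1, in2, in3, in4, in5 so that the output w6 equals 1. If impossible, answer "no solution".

w6 = in5 AND w5 must be 1, so both in5 = 1 and w5 = 1.
w5 = w4 OR in1 must be 1, so at least one of w4, in1 is 1.
Check with in0=1, in1=1, in2=0, in3=0, in4=1, in5=1:
w1 = in3 AND in2 = 0 AND 0 = 0
w2 = in5 XOR w1 = 1 XOR 0 = 1
w3 = w2 AND in4 = 1 AND 1 = 1
w4 = in0 XOR w3 = 1 XOR 1 = 0
w5 = w4 OR in1 = 0 OR 1 = 1
w6 = in5 AND w5 = 1 AND 1 = 1
So w6 = 1 as required.

in0=1, in1=1, in2=0, in3=0, in4=1, in5=1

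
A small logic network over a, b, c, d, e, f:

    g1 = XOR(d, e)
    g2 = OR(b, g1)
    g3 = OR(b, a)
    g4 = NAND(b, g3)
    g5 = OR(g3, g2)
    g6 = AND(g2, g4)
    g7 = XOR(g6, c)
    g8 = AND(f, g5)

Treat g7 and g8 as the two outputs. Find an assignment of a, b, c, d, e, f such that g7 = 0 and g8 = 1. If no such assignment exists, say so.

Check with a=1 b=1 c=0 d=1 e=0 f=1:
g1 = XOR(d, e) = XOR(1, 0) = 1
g2 = OR(b, g1) = OR(1, 1) = 1
g3 = OR(b, a) = OR(1, 1) = 1
g4 = NAND(b, g3) = NAND(1, 1) = 0
g5 = OR(g3, g2) = OR(1, 1) = 1
g6 = AND(g2, g4) = AND(1, 0) = 0
g7 = XOR(g6, c) = XOR(0, 0) = 0
g8 = AND(f, g5) = AND(1, 1) = 1
So g7 = 0 and g8 = 1.

a=1 b=1 c=0 d=1 e=0 f=1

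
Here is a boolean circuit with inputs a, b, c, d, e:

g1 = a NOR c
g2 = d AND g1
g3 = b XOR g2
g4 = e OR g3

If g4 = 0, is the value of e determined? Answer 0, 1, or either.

g4 = e OR g3 must be 0, so both e = 0 and g3 = 0.
g3 = b XOR g2 must be 0, so b and g2 are equal.
Every assignment with g4 = 0 has e = 0; there are 8 such assignment(s).

0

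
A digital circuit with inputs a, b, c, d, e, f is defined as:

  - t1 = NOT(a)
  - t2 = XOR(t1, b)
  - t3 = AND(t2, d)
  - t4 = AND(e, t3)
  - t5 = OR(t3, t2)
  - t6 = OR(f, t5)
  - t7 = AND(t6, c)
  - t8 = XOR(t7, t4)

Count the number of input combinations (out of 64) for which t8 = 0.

t8 = XOR(t7, t4) must be 0, so t7 and t4 are equal.
Enumerating the 64 input combinations, 40 give t8 = 0 and 24 give t8 = 1.

40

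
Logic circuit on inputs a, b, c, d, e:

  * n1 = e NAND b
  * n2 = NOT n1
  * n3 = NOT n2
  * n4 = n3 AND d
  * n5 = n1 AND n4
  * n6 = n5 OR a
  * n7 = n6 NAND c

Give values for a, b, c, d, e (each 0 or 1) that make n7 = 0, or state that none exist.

n7 = n6 NAND c must be 0, so both n6 = 1 and c = 1.
n6 = n5 OR a must be 1, so at least one of n5, a is 1.
Check with a=1, b=0, c=1, d=1, e=0:
n1 = e NAND b = 0 NAND 0 = 1
n2 = NOT n1 = NOT 1 = 0
n3 = NOT n2 = NOT 0 = 1
n4 = n3 AND d = 1 AND 1 = 1
n5 = n1 AND n4 = 1 AND 1 = 1
n6 = n5 OR a = 1 OR 1 = 1
n7 = n6 NAND c = 1 NAND 1 = 0
So n7 = 0 as required.

a=1, b=0, c=1, d=1, e=0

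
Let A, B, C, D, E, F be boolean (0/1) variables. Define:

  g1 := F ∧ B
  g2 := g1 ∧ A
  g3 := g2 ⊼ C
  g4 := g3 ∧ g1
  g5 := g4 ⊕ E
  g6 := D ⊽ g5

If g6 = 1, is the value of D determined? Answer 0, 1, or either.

0

g6 = D ⊽ g5 must be 1, so both D = 0 and g5 = 0.
Every assignment with g6 = 1 has D = 0; there are 16 such assignment(s).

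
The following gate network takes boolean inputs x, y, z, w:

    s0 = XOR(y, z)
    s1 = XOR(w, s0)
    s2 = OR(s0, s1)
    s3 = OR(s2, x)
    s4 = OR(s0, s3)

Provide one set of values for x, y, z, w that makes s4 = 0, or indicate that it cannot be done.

x=0, y=1, z=1, w=0

Check with x=0, y=1, z=1, w=0:
s0 = XOR(y, z) = XOR(1, 1) = 0
s1 = XOR(w, s0) = XOR(0, 0) = 0
s2 = OR(s0, s1) = OR(0, 0) = 0
s3 = OR(s2, x) = OR(0, 0) = 0
s4 = OR(s0, s3) = OR(0, 0) = 0
So s4 = 0 as required.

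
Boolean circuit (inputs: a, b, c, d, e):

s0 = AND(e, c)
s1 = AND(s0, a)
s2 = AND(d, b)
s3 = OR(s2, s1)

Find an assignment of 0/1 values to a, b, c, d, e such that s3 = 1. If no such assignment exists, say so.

s3 = OR(s2, s1) must be 1, so at least one of s2, s1 is 1.
Check with a=1 b=0 c=1 d=1 e=1:
s0 = AND(e, c) = AND(1, 1) = 1
s1 = AND(s0, a) = AND(1, 1) = 1
s2 = AND(d, b) = AND(1, 0) = 0
s3 = OR(s2, s1) = OR(0, 1) = 1
So s3 = 1 as required.

a=1 b=0 c=1 d=1 e=1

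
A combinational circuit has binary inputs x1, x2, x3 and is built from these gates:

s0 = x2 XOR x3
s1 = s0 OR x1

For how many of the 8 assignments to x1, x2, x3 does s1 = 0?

s1 = s0 OR x1 must be 0, so both s0 = 0 and x1 = 0.
s0 = x2 XOR x3 must be 0, so x2 and x3 are equal.
Satisfying assignments:
  x1=0, x2=0, x3=0
  x1=0, x2=1, x3=1

2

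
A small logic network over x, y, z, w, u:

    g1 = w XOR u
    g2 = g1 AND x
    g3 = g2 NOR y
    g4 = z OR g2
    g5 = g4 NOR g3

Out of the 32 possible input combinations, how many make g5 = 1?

6

g5 = g4 NOR g3 must be 1, so both g4 = 0 and g3 = 0.
Satisfying assignments:
  x=0, y=1, z=0, w=0, u=0
  x=0, y=1, z=0, w=0, u=1
  x=0, y=1, z=0, w=1, u=0
  x=0, y=1, z=0, w=1, u=1
  x=1, y=1, z=0, w=0, u=0
  x=1, y=1, z=0, w=1, u=1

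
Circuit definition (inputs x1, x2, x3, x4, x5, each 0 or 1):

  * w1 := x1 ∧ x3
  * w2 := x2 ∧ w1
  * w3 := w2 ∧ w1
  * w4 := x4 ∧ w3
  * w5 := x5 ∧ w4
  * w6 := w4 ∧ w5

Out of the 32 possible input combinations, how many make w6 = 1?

w6 = w4 ∧ w5 must be 1, so both w4 = 1 and w5 = 1.
w4 = x4 ∧ w3 must be 1, so both x4 = 1 and w3 = 1.
Satisfying assignments:
  x1=1, x2=1, x3=1, x4=1, x5=1

1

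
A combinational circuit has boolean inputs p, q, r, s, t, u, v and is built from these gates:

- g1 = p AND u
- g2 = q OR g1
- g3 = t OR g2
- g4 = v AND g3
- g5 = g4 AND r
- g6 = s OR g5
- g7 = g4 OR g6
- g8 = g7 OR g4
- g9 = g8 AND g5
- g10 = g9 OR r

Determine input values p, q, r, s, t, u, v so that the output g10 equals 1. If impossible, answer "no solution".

g10 = g9 OR r must be 1, so at least one of g9, r is 1.
Check with p=0, q=1, r=1, s=0, t=0, u=0, v=0:
g1 = p AND u = 0 AND 0 = 0
g2 = q OR g1 = 1 OR 0 = 1
g3 = t OR g2 = 0 OR 1 = 1
g4 = v AND g3 = 0 AND 1 = 0
g5 = g4 AND r = 0 AND 1 = 0
g6 = s OR g5 = 0 OR 0 = 0
g7 = g4 OR g6 = 0 OR 0 = 0
g8 = g7 OR g4 = 0 OR 0 = 0
g9 = g8 AND g5 = 0 AND 0 = 0
g10 = g9 OR r = 0 OR 1 = 1
So g10 = 1 as required.

p=0, q=1, r=1, s=0, t=0, u=0, v=0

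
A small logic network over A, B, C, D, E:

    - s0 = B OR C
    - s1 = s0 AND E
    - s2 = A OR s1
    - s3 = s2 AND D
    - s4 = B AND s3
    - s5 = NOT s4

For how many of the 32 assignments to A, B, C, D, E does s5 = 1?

s5 = NOT s4 must be 1, so s4 = 0.
Enumerating the 32 input combinations, 26 give s5 = 1 and 6 give s5 = 0.

26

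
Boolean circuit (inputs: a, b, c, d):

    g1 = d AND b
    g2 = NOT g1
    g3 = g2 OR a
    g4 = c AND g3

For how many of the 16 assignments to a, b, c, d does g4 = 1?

7

g4 = c AND g3 must be 1, so both c = 1 and g3 = 1.
Enumerating the 16 input combinations, 7 give g4 = 1 and 9 give g4 = 0.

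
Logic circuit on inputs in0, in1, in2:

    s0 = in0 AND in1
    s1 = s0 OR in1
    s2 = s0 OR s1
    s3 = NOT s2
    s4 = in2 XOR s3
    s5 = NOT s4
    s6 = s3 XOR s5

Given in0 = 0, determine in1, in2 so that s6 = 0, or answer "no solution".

in1=0, in2=1

s6 = s3 XOR s5 must be 0, so s3 and s5 are equal.
Check with in0 = 0 and in1=0, in2=1:
s0 = in0 AND in1 = 0 AND 0 = 0
s1 = s0 OR in1 = 0 OR 0 = 0
s2 = s0 OR s1 = 0 OR 0 = 0
s3 = NOT s2 = NOT 0 = 1
s4 = in2 XOR s3 = 1 XOR 1 = 0
s5 = NOT s4 = NOT 0 = 1
s6 = s3 XOR s5 = 1 XOR 1 = 0
So s6 = 0.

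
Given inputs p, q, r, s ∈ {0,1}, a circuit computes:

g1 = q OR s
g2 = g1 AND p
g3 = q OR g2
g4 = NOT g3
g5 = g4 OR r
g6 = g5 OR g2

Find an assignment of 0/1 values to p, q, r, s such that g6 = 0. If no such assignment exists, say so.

p=0, q=1, r=0, s=1

Check with p=0, q=1, r=0, s=1:
g1 = q OR s = 1 OR 1 = 1
g2 = g1 AND p = 1 AND 0 = 0
g3 = q OR g2 = 1 OR 0 = 1
g4 = NOT g3 = NOT 1 = 0
g5 = g4 OR r = 0 OR 0 = 0
g6 = g5 OR g2 = 0 OR 0 = 0
So g6 = 0 as required.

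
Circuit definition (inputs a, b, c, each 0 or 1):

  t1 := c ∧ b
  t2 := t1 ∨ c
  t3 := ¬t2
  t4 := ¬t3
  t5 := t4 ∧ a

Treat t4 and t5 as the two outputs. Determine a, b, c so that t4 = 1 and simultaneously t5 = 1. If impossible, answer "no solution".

Check with a=1 b=1 c=1:
t1 = c ∧ b = 1 ∧ 1 = 1
t2 = t1 ∨ c = 1 ∨ 1 = 1
t3 = ¬t2 = ¬1 = 0
t4 = ¬t3 = ¬0 = 1
t5 = t4 ∧ a = 1 ∧ 1 = 1
So t4 = 1 and t5 = 1.

a=1 b=1 c=1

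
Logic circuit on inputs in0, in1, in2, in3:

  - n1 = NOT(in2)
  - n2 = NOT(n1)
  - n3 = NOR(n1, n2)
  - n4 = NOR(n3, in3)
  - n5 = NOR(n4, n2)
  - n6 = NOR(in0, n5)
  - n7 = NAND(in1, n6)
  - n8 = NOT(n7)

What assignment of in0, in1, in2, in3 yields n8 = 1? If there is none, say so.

Check with in0=0, in1=1, in2=1, in3=0:
n1 = NOT(in2) = NOT 1 = 0
n2 = NOT(n1) = NOT 0 = 1
n3 = NOR(n1, n2) = NOR(0, 1) = 0
n4 = NOR(n3, in3) = NOR(0, 0) = 1
n5 = NOR(n4, n2) = NOR(1, 1) = 0
n6 = NOR(in0, n5) = NOR(0, 0) = 1
n7 = NAND(in1, n6) = NAND(1, 1) = 0
n8 = NOT(n7) = NOT 0 = 1
So n8 = 1 as required.

in0=0, in1=1, in2=1, in3=0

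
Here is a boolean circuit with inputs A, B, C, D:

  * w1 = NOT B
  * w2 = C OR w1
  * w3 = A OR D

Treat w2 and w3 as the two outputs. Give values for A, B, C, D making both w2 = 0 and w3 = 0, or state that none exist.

Check with A=0, B=1, C=0, D=0:
w1 = NOT B = NOT 1 = 0
w2 = C OR w1 = 0 OR 0 = 0
w3 = A OR D = 0 OR 0 = 0
So w2 = 0 and w3 = 0.

A=0, B=1, C=0, D=0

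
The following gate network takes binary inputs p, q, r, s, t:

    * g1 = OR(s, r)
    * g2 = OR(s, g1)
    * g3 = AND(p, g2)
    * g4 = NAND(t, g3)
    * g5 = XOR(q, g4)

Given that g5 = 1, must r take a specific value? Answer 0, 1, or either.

either

Both values of r occur among assignments with g5 = 1:
  r=0: p=0, q=0, r=0, s=0, t=0
  r=1: p=0, q=0, r=1, s=0, t=0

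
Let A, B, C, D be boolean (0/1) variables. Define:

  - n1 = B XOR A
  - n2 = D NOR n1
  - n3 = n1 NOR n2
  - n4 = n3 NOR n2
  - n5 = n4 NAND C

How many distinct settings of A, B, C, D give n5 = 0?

n5 = n4 NAND C must be 0, so both n4 = 1 and C = 1.
n4 = n3 NOR n2 must be 1, so both n3 = 0 and n2 = 0.
Satisfying assignments:
  A=0, B=1, C=1, D=0
  A=0, B=1, C=1, D=1
  A=1, B=0, C=1, D=0
  A=1, B=0, C=1, D=1

4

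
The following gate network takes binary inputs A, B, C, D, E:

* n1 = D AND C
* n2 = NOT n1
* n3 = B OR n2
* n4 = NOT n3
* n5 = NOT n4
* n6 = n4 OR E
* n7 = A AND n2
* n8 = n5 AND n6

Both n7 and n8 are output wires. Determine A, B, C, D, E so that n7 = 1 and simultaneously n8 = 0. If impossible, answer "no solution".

A=1, B=1, C=1, D=0, E=0

Check with A=1, B=1, C=1, D=0, E=0:
n1 = D AND C = 0 AND 1 = 0
n2 = NOT n1 = NOT 0 = 1
n3 = B OR n2 = 1 OR 1 = 1
n4 = NOT n3 = NOT 1 = 0
n5 = NOT n4 = NOT 0 = 1
n6 = n4 OR E = 0 OR 0 = 0
n7 = A AND n2 = 1 AND 1 = 1
n8 = n5 AND n6 = 1 AND 0 = 0
So n7 = 1 and n8 = 0.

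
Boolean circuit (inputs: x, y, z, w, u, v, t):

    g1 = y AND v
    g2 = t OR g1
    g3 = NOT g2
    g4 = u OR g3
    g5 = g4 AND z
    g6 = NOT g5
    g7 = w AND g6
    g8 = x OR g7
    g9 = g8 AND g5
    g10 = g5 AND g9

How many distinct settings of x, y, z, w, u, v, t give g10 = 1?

g10 = g5 AND g9 must be 1, so both g5 = 1 and g9 = 1.
Enumerating the 128 input combinations, 22 give g10 = 1 and 106 give g10 = 0.

22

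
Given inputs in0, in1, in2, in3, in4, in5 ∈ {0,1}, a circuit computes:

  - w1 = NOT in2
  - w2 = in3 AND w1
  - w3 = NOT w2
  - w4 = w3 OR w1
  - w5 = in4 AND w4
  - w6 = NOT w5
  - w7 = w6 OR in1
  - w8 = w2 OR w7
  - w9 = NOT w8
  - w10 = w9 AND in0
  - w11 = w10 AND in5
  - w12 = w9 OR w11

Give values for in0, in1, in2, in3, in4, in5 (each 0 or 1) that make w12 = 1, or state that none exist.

in0=0, in1=0, in2=1, in3=0, in4=1, in5=1

w12 = w9 OR w11 must be 1, so at least one of w9, w11 is 1.
Check with in0=0, in1=0, in2=1, in3=0, in4=1, in5=1:
w1 = NOT in2 = NOT 1 = 0
w2 = in3 AND w1 = 0 AND 0 = 0
w3 = NOT w2 = NOT 0 = 1
w4 = w3 OR w1 = 1 OR 0 = 1
w5 = in4 AND w4 = 1 AND 1 = 1
w6 = NOT w5 = NOT 1 = 0
w7 = w6 OR in1 = 0 OR 0 = 0
w8 = w2 OR w7 = 0 OR 0 = 0
w9 = NOT w8 = NOT 0 = 1
w10 = w9 AND in0 = 1 AND 0 = 0
w11 = w10 AND in5 = 0 AND 1 = 0
w12 = w9 OR w11 = 1 OR 0 = 1
So w12 = 1 as required.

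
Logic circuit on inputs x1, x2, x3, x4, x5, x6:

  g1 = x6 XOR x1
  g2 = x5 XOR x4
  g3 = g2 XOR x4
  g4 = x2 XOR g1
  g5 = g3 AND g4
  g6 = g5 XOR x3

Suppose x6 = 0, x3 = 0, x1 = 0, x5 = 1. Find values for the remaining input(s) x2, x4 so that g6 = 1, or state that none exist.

g6 = g5 XOR x3 must be 1, so g5 and x3 differ.
Check with x6 = 0, x3 = 0, x1 = 0, x5 = 1 and x2=1, x4=0:
g1 = x6 XOR x1 = 0 XOR 0 = 0
g2 = x5 XOR x4 = 1 XOR 0 = 1
g3 = g2 XOR x4 = 1 XOR 0 = 1
g4 = x2 XOR g1 = 1 XOR 0 = 1
g5 = g3 AND g4 = 1 AND 1 = 1
g6 = g5 XOR x3 = 1 XOR 0 = 1
So g6 = 1.

x2=1, x4=0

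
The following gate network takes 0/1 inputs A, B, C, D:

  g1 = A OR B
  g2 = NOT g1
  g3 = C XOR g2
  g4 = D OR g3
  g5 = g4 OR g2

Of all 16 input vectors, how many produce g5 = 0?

g5 = g4 OR g2 must be 0, so both g4 = 0 and g2 = 0.
g4 = D OR g3 must be 0, so both D = 0 and g3 = 0.
g2 = NOT g1 must be 0, so g1 = 1.
Satisfying assignments:
  A=0, B=1, C=0, D=0
  A=1, B=0, C=0, D=0
  A=1, B=1, C=0, D=0

3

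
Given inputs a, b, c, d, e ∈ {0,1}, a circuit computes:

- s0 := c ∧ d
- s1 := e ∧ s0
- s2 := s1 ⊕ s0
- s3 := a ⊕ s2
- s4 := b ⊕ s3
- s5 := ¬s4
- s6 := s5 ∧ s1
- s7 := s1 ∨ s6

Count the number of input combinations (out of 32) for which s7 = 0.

s7 = s1 ∨ s6 must be 0, so both s1 = 0 and s6 = 0.
s1 = e ∧ s0 must be 0, so at least one of e, s0 is 0.
Enumerating the 32 input combinations, 28 give s7 = 0 and 4 give s7 = 1.

28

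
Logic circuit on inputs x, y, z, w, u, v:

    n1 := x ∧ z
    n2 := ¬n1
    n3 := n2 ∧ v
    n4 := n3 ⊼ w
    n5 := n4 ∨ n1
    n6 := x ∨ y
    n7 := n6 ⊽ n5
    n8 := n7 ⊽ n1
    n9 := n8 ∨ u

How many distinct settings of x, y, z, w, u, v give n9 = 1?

54

n9 = n8 ∨ u must be 1, so at least one of n8, u is 1.
Enumerating the 64 input combinations, 54 give n9 = 1 and 10 give n9 = 0.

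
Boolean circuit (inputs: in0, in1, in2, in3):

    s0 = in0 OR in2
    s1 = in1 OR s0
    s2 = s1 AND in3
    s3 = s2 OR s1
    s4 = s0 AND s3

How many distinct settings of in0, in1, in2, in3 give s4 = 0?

4

s4 = s0 AND s3 must be 0, so at least one of s0, s3 is 0.
Satisfying assignments:
  in0=0, in1=0, in2=0, in3=0
  in0=0, in1=0, in2=0, in3=1
  in0=0, in1=1, in2=0, in3=0
  in0=0, in1=1, in2=0, in3=1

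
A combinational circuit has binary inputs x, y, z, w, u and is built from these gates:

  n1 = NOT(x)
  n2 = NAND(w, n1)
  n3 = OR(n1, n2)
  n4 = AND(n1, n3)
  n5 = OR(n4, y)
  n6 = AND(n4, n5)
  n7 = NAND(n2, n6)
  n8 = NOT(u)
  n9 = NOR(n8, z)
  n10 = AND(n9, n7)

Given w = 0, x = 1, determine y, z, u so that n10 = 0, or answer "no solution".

y=1, z=1, u=0

Check with w = 0, x = 1 and y=1, z=1, u=0:
n1 = NOT(x) = NOT 1 = 0
n2 = NAND(w, n1) = NAND(0, 0) = 1
n3 = OR(n1, n2) = OR(0, 1) = 1
n4 = AND(n1, n3) = AND(0, 1) = 0
n5 = OR(n4, y) = OR(0, 1) = 1
n6 = AND(n4, n5) = AND(0, 1) = 0
n7 = NAND(n2, n6) = NAND(1, 0) = 1
n8 = NOT(u) = NOT 0 = 1
n9 = NOR(n8, z) = NOR(1, 1) = 0
n10 = AND(n9, n7) = AND(0, 1) = 0
So n10 = 0.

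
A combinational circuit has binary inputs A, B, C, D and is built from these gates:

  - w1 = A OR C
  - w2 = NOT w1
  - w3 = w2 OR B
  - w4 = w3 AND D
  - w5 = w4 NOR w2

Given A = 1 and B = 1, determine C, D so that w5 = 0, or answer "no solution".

C=1, D=1

Check with A = 1 and B = 1 and C=1, D=1:
w1 = A OR C = 1 OR 1 = 1
w2 = NOT w1 = NOT 1 = 0
w3 = w2 OR B = 0 OR 1 = 1
w4 = w3 AND D = 1 AND 1 = 1
w5 = w4 NOR w2 = 1 NOR 0 = 0
So w5 = 0.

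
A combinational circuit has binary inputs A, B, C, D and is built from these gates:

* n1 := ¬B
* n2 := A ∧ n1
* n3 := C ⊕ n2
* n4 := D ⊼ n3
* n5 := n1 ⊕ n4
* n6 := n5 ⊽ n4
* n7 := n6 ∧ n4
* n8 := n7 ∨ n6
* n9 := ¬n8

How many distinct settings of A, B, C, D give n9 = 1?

n9 = ¬n8 must be 1, so n8 = 0.
n8 = n7 ∨ n6 must be 0, so both n7 = 0 and n6 = 0.
n7 = n6 ∧ n4 must be 0, so at least one of n6, n4 is 0.
Enumerating the 16 input combinations, 14 give n9 = 1 and 2 give n9 = 0.

14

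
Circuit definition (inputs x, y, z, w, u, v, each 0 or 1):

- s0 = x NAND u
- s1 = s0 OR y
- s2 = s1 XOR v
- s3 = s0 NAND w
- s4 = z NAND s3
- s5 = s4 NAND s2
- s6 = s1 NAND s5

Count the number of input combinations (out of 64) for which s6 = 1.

s6 = s1 NAND s5 must be 1, so at least one of s1, s5 is 0.
Enumerating the 64 input combinations, 28 give s6 = 1 and 36 give s6 = 0.

28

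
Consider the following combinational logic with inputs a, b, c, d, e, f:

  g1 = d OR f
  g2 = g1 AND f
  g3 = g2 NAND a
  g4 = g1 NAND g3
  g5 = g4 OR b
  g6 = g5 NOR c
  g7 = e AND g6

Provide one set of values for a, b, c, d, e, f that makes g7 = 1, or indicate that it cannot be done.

g7 = e AND g6 must be 1, so both e = 1 and g6 = 1.
g6 = g5 NOR c must be 1, so both g5 = 0 and c = 0.
g5 = g4 OR b must be 0, so both g4 = 0 and b = 0.
Check with a=1, b=0, c=0, d=1, e=1, f=0:
g1 = d OR f = 1 OR 0 = 1
g2 = g1 AND f = 1 AND 0 = 0
g3 = g2 NAND a = 0 NAND 1 = 1
g4 = g1 NAND g3 = 1 NAND 1 = 0
g5 = g4 OR b = 0 OR 0 = 0
g6 = g5 NOR c = 0 NOR 0 = 1
g7 = e AND g6 = 1 AND 1 = 1
So g7 = 1 as required.

a=1, b=0, c=0, d=1, e=1, f=0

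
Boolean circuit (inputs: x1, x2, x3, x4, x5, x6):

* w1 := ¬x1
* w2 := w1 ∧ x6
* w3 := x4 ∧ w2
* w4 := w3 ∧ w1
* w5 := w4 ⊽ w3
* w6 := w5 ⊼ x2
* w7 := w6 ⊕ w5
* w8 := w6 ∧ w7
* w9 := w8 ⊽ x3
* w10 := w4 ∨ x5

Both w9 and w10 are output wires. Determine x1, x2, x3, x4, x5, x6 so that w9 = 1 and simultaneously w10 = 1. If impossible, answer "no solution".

Check with x1=0, x2=1, x3=0, x4=0, x5=1, x6=0:
w1 = ¬x1 = ¬0 = 1
w2 = w1 ∧ x6 = 1 ∧ 0 = 0
w3 = x4 ∧ w2 = 0 ∧ 0 = 0
w4 = w3 ∧ w1 = 0 ∧ 1 = 0
w5 = w4 ⊽ w3 = 0 ⊽ 0 = 1
w6 = w5 ⊼ x2 = 1 ⊼ 1 = 0
w7 = w6 ⊕ w5 = 0 ⊕ 1 = 1
w8 = w6 ∧ w7 = 0 ∧ 1 = 0
w9 = w8 ⊽ x3 = 0 ⊽ 0 = 1
w10 = w4 ∨ x5 = 0 ∨ 1 = 1
So w9 = 1 and w10 = 1.

x1=0, x2=1, x3=0, x4=0, x5=1, x6=0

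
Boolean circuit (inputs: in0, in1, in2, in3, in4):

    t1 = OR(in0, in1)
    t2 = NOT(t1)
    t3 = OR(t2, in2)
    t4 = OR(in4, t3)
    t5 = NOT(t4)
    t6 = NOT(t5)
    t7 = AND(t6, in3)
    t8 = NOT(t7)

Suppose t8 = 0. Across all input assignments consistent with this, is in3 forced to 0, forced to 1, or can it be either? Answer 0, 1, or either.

1

t8 = NOT(t7) must be 0, so t7 = 1.
t7 = AND(t6, in3) must be 1, so both t6 = 1 and in3 = 1.
t6 = NOT(t5) must be 1, so t5 = 0.
Every assignment with t8 = 0 has in3 = 1; there are 13 such assignment(s).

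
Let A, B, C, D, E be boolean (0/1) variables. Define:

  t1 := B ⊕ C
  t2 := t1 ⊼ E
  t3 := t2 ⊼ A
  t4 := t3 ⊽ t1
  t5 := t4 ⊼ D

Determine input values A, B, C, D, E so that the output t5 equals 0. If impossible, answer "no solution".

A=1 B=0 C=0 D=1 E=1

Check with A=1 B=0 C=0 D=1 E=1:
t1 = B ⊕ C = 0 ⊕ 0 = 0
t2 = t1 ⊼ E = 0 ⊼ 1 = 1
t3 = t2 ⊼ A = 1 ⊼ 1 = 0
t4 = t3 ⊽ t1 = 0 ⊽ 0 = 1
t5 = t4 ⊼ D = 1 ⊼ 1 = 0
So t5 = 0 as required.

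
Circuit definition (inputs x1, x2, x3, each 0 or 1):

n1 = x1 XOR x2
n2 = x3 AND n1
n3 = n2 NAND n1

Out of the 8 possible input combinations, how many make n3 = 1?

n3 = n2 NAND n1 must be 1, so at least one of n2, n1 is 0.
Satisfying assignments:
  x1=0, x2=0, x3=0
  x1=0, x2=0, x3=1
  x1=0, x2=1, x3=0
  x1=1, x2=0, x3=0
  x1=1, x2=1, x3=0
  x1=1, x2=1, x3=1

6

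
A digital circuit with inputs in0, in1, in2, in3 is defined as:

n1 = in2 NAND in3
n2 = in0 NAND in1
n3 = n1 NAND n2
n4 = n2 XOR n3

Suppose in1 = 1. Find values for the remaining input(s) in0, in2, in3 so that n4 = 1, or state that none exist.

in0=1, in2=1, in3=0

Check with in1 = 1 and in0=1, in2=1, in3=0:
n1 = in2 NAND in3 = 1 NAND 0 = 1
n2 = in0 NAND in1 = 1 NAND 1 = 0
n3 = n1 NAND n2 = 1 NAND 0 = 1
n4 = n2 XOR n3 = 0 XOR 1 = 1
So n4 = 1.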